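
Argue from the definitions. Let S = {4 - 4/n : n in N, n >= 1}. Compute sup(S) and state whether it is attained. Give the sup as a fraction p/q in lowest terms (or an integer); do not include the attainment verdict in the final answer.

Analysis:
- Values: 0, 2, 8/3, 3, ... strictly increasing.
- Minimum is 0 (n=1); inf = 0 (attained).
- 4 - 4/n -> 4 from below; sup = 4, not attained.
Conclusion: sup(S) = 4, not attained in S.

4


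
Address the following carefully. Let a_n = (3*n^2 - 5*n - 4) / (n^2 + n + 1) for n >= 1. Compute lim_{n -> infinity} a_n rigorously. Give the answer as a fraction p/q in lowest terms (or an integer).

Divide numerator and denominator by n^2, the highest power:
numerator / n^2 = 3 - 5/n - 4/n^2
denominator / n^2 = 1 + 1/n + n^(-2)
As n -> infinity, all terms of the form c/n^k (k >= 1) tend to 0.
So numerator / n^2 -> 3 and denominator / n^2 -> 1.
Therefore lim a_n = 3.

3


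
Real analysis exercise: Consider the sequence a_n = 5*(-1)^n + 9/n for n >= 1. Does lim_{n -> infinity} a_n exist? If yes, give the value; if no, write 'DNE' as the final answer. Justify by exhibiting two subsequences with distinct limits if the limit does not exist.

Examine the behaviour of a_n along subsequences.
a_{2k} = 5 + 9/(2k) -> 5. a_{2k+1} = -5 + 9/(2k+1) -> -5.
Since these two subsequential limits are 5 and -5, distinct, the full sequence cannot converge (a convergent sequence has all subsequences tending to the same limit). So lim a_n does not exist.

DNE


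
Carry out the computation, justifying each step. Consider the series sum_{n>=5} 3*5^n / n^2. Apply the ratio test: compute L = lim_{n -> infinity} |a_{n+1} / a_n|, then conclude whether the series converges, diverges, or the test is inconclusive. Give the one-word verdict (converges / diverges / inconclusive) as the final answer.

Let a_n denote the general term. Form the ratio a_{n+1}/a_n and simplify:
a_{n+1}/a_n = 5*n^2/(n + 1)^2
Take the limit as n -> infinity: L = 5.
Since L = 5 > 1 (or L = infinity), the ratio test implies the series diverges.

diverges


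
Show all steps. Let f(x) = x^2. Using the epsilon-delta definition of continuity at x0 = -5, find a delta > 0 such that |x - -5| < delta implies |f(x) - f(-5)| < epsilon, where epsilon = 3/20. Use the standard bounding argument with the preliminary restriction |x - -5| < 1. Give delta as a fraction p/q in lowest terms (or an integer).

Factor: |x^2 - (-5)^2| = |x - -5| * |x + -5|.
Impose |x - -5| < 1 first. Then |x + -5| = |(x - -5) + 2*(-5)| <= |x - -5| + 2*|-5| < 1 + 10 = 11.
So |x^2 - (-5)^2| < delta * 11.
We need delta * 11 <= 3/20, i.e. delta <= 3/20/11 = 3/220.
Since 3/220 < 1, this is tighter than 1; take delta = 3/220.
So delta = 3/220 works.

3/220


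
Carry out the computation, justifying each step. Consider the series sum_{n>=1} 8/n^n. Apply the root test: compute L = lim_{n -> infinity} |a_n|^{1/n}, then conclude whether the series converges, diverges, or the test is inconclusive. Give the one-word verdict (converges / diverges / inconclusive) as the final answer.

Let a_n denote the general term. Form |a_n|^(1/n) and simplify:
|a_n|^(1/n) = 2^(3/n)/n
Take the limit as n -> infinity: L = 0.
Since L = 0 < 1, the root test implies convergence.

converges


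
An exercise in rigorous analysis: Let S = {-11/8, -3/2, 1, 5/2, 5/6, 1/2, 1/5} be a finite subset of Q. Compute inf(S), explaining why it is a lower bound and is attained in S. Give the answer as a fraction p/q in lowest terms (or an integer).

S is finite, so inf(S) = min(S).
Sorted increasing:
-3/2, -11/8, 1/5, 1/2, 5/6, 1, 5/2
The extremum is -3/2.
For every x in S, x >= -3/2. And -3/2 is in S, so it is attained.
Therefore inf(S) = -3/2.

-3/2


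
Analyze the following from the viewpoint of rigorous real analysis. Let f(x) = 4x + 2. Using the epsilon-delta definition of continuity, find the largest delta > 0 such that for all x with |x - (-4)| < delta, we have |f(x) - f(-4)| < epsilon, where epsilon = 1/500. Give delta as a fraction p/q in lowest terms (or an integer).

We compute f(-4) = 4*(-4) + 2 = -14.
|f(x) - f(-4)| = |4x + 2 - (-14)| = |4(x - (-4))| = 4|x - (-4)|.
We need 4|x - (-4)| < 1/500, i.e. |x - (-4)| < 1/500 / 4 = 1/2000.
So any delta <= 1/2000 works. Conversely, if delta > 1/2000, then x = -4 + 1/2000 satisfies |x - (-4)| = 1/2000 < delta but |f(x) - f(-4)| = 4 * 1/2000 = 1/500, which is not < 1/500; so no larger delta works.
Hence the largest such delta is 1/2000.

1/2000


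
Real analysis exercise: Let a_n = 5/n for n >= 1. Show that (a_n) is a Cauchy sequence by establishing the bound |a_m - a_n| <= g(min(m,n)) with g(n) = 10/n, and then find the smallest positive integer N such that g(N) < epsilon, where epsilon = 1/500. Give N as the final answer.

For any m, n >= 1, by the triangle inequality:
|a_m - a_n| = |5/m - 5/n| <= 5*1/m + 5*1/n <= 10/min(m,n).
So g(n) = 10/n bounds the Cauchy difference. Since g(n) -> 0, (a_n) is Cauchy.
Now solve g(N) < 1/500: 10/N < 1/500 <=> N > 10 / (1/500) = 5000.
The smallest integer strictly greater than 5000 is N = 5001.
Check: g(5001) = 10/5001 = 10/5001 < 1/500; g(5000) = 1/500 >= 1/500. So N = 5001.

5001


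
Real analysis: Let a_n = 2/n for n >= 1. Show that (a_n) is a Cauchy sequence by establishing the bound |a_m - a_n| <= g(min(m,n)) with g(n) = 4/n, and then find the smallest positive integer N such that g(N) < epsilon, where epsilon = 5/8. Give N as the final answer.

For any m, n >= 1, by the triangle inequality:
|a_m - a_n| = |2/m - 2/n| <= 2*1/m + 2*1/n <= 4/min(m,n).
So g(n) = 4/n bounds the Cauchy difference. Since g(n) -> 0, (a_n) is Cauchy.
Now solve g(N) < 5/8: 4/N < 5/8 <=> N > 4 / (5/8) = 32/5.
The smallest integer strictly greater than 32/5 is N = 7.
Check: g(7) = 4/7 = 4/7 < 5/8; g(6) = 2/3 >= 5/8. So N = 7.

7


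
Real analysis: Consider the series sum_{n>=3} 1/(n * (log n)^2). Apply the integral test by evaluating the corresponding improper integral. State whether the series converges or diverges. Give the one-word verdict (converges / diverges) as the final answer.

Let f(x) = 1/(x*log(x)^2). Then f is positive, continuous, and decreasing on [3, infinity), so the integral test applies.
Compute the improper integral int_{3}^infinity f(x) dx:
  antiderivative F(x) = -1/log(x).
  F(x) -> 0 as x -> infinity.  int = 0 - F(3) = 1/log(3) < infinity. By the integral test, the series converges.

converges


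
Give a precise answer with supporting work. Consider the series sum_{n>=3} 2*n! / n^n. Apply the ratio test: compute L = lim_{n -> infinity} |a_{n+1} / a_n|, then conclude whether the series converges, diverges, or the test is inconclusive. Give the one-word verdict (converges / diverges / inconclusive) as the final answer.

Let a_n denote the general term. Form the ratio a_{n+1}/a_n and simplify:
a_{n+1}/a_n = (n/(n + 1))^n
Take the limit as n -> infinity: L = exp(-1).
Since L = exp(-1) < 1, the ratio test implies the series converges.

converges


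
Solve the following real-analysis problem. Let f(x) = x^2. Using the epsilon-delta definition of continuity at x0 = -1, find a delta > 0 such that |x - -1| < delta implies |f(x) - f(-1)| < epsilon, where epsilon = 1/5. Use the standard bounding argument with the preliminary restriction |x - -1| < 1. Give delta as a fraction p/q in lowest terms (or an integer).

Factor: |x^2 - (-1)^2| = |x - -1| * |x + -1|.
Impose |x - -1| < 1 first. Then |x + -1| = |(x - -1) + 2*(-1)| <= |x - -1| + 2*|-1| < 1 + 2 = 3.
So |x^2 - (-1)^2| < delta * 3.
We need delta * 3 <= 1/5, i.e. delta <= 1/5/3 = 1/15.
Since 1/15 < 1, this is tighter than 1; take delta = 1/15.
So delta = 1/15 works.

1/15


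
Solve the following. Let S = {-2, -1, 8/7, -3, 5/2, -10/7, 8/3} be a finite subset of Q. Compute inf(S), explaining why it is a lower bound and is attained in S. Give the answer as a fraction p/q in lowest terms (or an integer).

S is finite, so inf(S) = min(S).
Sorted increasing:
-3, -2, -10/7, -1, 8/7, 5/2, 8/3
The extremum is -3.
For every x in S, x >= -3. And -3 is in S, so it is attained.
Therefore inf(S) = -3.

-3


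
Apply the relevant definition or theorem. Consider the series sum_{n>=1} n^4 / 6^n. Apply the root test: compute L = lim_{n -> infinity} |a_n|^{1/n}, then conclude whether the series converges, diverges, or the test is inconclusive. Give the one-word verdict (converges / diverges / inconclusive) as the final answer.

Let a_n denote the general term. Form |a_n|^(1/n) and simplify:
|a_n|^(1/n) = n^(4/n)/6
Take the limit as n -> infinity: L = 1/6.
Since L = 1/6 < 1, the root test implies convergence.

converges


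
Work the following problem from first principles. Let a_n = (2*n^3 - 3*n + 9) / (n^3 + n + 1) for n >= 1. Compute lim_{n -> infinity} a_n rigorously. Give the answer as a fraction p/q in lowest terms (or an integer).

Divide numerator and denominator by n^3, the highest power:
numerator / n^3 = 2 - 3/n^2 + 9/n^3
denominator / n^3 = 1 + n^(-2) + n^(-3)
As n -> infinity, all terms of the form c/n^k (k >= 1) tend to 0.
So numerator / n^3 -> 2 and denominator / n^3 -> 1.
Therefore lim a_n = 2.

2


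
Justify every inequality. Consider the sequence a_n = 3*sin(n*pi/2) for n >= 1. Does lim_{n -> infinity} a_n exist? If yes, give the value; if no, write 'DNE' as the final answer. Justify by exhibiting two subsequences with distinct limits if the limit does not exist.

Examine the behaviour of a_n along subsequences.
a_{4k+1} = 3*sin(pi/2 + 2k*pi) = 3 -> 3. a_{4k+3} = 3*sin(3pi/2 + 2k*pi) = -3 -> -3.
Since these two subsequential limits are 3 and -3, distinct, the full sequence cannot converge (a convergent sequence has all subsequences tending to the same limit). So lim a_n does not exist.

DNE


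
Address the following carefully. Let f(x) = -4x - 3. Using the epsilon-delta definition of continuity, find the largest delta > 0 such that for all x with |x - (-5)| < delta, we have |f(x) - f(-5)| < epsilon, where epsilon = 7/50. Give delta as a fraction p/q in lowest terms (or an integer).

We compute f(-5) = -4*(-5) - 3 = 17.
|f(x) - f(-5)| = |-4x - 3 - (17)| = |-4(x - (-5))| = 4|x - (-5)|.
We need 4|x - (-5)| < 7/50, i.e. |x - (-5)| < 7/50 / 4 = 7/200.
So any delta <= 7/200 works. Conversely, if delta > 7/200, then x = -5 + 7/200 satisfies |x - (-5)| = 7/200 < delta but |f(x) - f(-5)| = 4 * 7/200 = 7/50, which is not < 7/50; so no larger delta works.
Hence the largest such delta is 7/200.

7/200


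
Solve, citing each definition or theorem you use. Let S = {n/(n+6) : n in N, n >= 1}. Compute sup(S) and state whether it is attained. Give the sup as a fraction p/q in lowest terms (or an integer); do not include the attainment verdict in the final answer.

Analysis:
- Values: 1/7, 1/4, 1/3, 2/5, ... strictly increasing.
- Minimum is 1/7 (n=1); inf = 1/7 (attained).
- n/(n+6) = 1 - 6/(n+6) -> 1 from below as n -> infinity, and never equals 1.
- So sup = 1 (not attained).
Conclusion: sup(S) = 1, not attained in S.

1


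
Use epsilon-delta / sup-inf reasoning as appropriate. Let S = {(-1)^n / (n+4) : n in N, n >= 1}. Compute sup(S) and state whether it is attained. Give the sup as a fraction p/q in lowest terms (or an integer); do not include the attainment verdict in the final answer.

Analysis:
- Values: -1/5, 1/6, -1/7, 1/8, -1/9, ...
- Positive terms (even n): 1/(2+4), 1/(4+4), ... decreasing -> max = 1/6 (n=2).
- Negative terms (odd n): -1/(1+4), -1/(3+4), ... increasing -> min = -1/5 (n=1).
- So sup = 1/6 (attained at n=2); inf = -1/5 (attained at n=1).
Conclusion: sup(S) = 1/6, attained in S.

1/6


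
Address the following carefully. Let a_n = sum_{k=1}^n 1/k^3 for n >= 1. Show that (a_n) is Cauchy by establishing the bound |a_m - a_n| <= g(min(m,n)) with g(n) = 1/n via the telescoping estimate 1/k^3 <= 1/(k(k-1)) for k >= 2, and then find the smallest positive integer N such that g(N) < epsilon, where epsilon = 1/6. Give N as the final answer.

For m > n >= 1: |a_m - a_n| = sum_{k=n+1}^m 1/k^3.
Use 1/k^3 <= 1/(k(k-1)) = 1/(k-1) - 1/k for k >= 2 (which holds since k^3 >= k^2 >= k(k-1) for k >= 2):
sum_{k=n+1}^m 1/k^3 <= sum_{k=n+1}^m (1/(k-1) - 1/k) = 1/n - 1/m <= 1/n.
By symmetry the same bound holds with n,m swapped, so |a_m - a_n| <= 1/min(m,n) = g(min(m,n)). Since g(n) -> 0, (a_n) is Cauchy.
Now solve g(N) < 1/6: 1/N < 1/6 <=> N > 1/(1/6) = 6.
The smallest integer strictly greater than 6 is N = 7.
Check: g(7) = 1/7 < 1/6; g(6) = 1/6 >= 1/6. So N = 7.

7


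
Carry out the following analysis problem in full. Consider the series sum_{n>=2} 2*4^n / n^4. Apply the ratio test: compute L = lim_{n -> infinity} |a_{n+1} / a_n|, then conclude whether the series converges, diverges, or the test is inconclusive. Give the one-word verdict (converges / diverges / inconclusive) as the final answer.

Let a_n denote the general term. Form the ratio a_{n+1}/a_n and simplify:
a_{n+1}/a_n = 4*n^4/(n + 1)^4
Take the limit as n -> infinity: L = 4.
Since L = 4 > 1 (or L = infinity), the ratio test implies the series diverges.

diverges


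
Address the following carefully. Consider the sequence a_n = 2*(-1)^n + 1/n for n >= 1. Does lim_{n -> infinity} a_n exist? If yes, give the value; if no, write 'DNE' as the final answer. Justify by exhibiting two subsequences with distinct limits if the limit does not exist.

Examine the behaviour of a_n along subsequences.
a_{2k} = 2 + 1/(2k) -> 2. a_{2k+1} = -2 + 1/(2k+1) -> -2.
Since these two subsequential limits are 2 and -2, distinct, the full sequence cannot converge (a convergent sequence has all subsequences tending to the same limit). So lim a_n does not exist.

DNE


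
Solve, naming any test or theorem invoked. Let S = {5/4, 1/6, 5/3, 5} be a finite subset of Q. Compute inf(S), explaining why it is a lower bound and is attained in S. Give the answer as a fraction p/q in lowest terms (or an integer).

S is finite, so inf(S) = min(S).
Sorted increasing:
1/6, 5/4, 5/3, 5
The extremum is 1/6.
For every x in S, x >= 1/6. And 1/6 is in S, so it is attained.
Therefore inf(S) = 1/6.

1/6


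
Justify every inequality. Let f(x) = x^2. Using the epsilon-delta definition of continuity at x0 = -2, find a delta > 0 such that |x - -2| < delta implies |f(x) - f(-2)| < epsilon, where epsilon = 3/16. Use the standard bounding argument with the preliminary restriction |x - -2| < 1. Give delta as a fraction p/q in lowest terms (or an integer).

Factor: |x^2 - (-2)^2| = |x - -2| * |x + -2|.
Impose |x - -2| < 1 first. Then |x + -2| = |(x - -2) + 2*(-2)| <= |x - -2| + 2*|-2| < 1 + 4 = 5.
So |x^2 - (-2)^2| < delta * 5.
We need delta * 5 <= 3/16, i.e. delta <= 3/16/5 = 3/80.
Since 3/80 < 1, this is tighter than 1; take delta = 3/80.
So delta = 3/80 works.

3/80


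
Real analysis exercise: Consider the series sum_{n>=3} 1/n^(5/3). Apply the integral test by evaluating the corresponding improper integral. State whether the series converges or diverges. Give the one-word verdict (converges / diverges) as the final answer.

Let f(x) = x^(-5/3). Then f is positive, continuous, and decreasing on [3, infinity), so the integral test applies.
Compute the improper integral int_{3}^infinity f(x) dx:
  antiderivative F(x) = -3/(2*x^(2/3)).
  As x -> infinity, F(x) -> 0 (since p = 5/3 > 1).
  So int = F(infinity) - F(3) = 0 - (-3^(1/3)/2) = 3^(1/3)/2.
  Finite, so by the integral test, the series converges.

converges


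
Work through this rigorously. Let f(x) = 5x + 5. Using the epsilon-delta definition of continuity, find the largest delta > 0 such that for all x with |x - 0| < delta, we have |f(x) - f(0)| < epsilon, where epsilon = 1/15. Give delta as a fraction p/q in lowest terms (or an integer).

We compute f(0) = 5*(0) + 5 = 5.
|f(x) - f(0)| = |5x + 5 - (5)| = |5(x - 0)| = 5|x - 0|.
We need 5|x - 0| < 1/15, i.e. |x - 0| < 1/15 / 5 = 1/75.
So any delta <= 1/75 works. Conversely, if delta > 1/75, then x = 0 + 1/75 satisfies |x - 0| = 1/75 < delta but |f(x) - f(0)| = 5 * 1/75 = 1/15, which is not < 1/15; so no larger delta works.
Hence the largest such delta is 1/75.

1/75


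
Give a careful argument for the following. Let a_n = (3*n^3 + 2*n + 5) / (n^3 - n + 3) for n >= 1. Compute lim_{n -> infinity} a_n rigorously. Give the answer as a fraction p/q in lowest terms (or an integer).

Divide numerator and denominator by n^3, the highest power:
numerator / n^3 = 3 + 2/n^2 + 5/n^3
denominator / n^3 = 1 - 1/n^2 + 3/n^3
As n -> infinity, all terms of the form c/n^k (k >= 1) tend to 0.
So numerator / n^3 -> 3 and denominator / n^3 -> 1.
Therefore lim a_n = 3.

3


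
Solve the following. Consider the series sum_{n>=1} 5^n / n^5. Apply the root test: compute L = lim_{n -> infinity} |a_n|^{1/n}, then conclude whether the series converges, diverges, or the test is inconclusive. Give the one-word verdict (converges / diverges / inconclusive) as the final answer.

Let a_n denote the general term. Form |a_n|^(1/n) and simplify:
|a_n|^(1/n) = 5/n^(5/n)
Take the limit as n -> infinity: L = 5.
Since L = 5 > 1, the root test implies divergence.

diverges


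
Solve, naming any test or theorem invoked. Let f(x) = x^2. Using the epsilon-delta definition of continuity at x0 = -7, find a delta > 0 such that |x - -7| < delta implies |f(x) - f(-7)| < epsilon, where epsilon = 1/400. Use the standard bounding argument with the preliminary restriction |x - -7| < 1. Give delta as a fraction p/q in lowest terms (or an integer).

Factor: |x^2 - (-7)^2| = |x - -7| * |x + -7|.
Impose |x - -7| < 1 first. Then |x + -7| = |(x - -7) + 2*(-7)| <= |x - -7| + 2*|-7| < 1 + 14 = 15.
So |x^2 - (-7)^2| < delta * 15.
We need delta * 15 <= 1/400, i.e. delta <= 1/400/15 = 1/6000.
Since 1/6000 < 1, this is tighter than 1; take delta = 1/6000.
So delta = 1/6000 works.

1/6000


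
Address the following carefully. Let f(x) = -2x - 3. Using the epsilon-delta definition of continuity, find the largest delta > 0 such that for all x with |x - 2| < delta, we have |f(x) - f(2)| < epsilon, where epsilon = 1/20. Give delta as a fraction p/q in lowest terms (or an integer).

We compute f(2) = -2*(2) - 3 = -7.
|f(x) - f(2)| = |-2x - 3 - (-7)| = |-2(x - 2)| = 2|x - 2|.
We need 2|x - 2| < 1/20, i.e. |x - 2| < 1/20 / 2 = 1/40.
So any delta <= 1/40 works. Conversely, if delta > 1/40, then x = 2 + 1/40 satisfies |x - 2| = 1/40 < delta but |f(x) - f(2)| = 2 * 1/40 = 1/20, which is not < 1/20; so no larger delta works.
Hence the largest such delta is 1/40.

1/40


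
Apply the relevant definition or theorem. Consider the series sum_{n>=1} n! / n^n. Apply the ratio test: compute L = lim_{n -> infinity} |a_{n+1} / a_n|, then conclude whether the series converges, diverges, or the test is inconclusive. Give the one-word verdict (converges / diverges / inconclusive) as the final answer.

Let a_n denote the general term. Form the ratio a_{n+1}/a_n and simplify:
a_{n+1}/a_n = (n/(n + 1))^n
Take the limit as n -> infinity: L = exp(-1).
Since L = exp(-1) < 1, the ratio test implies the series converges.

converges


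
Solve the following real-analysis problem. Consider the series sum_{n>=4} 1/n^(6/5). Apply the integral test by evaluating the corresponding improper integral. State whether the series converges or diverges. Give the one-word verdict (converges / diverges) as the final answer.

Let f(x) = x^(-6/5). Then f is positive, continuous, and decreasing on [4, infinity), so the integral test applies.
Compute the improper integral int_{4}^infinity f(x) dx:
  antiderivative F(x) = -5/x^(1/5).
  As x -> infinity, F(x) -> 0 (since p = 6/5 > 1).
  So int = F(infinity) - F(4) = 0 - (-5*2^(3/5)/2) = 5*2^(3/5)/2.
  Finite, so by the integral test, the series converges.

converges


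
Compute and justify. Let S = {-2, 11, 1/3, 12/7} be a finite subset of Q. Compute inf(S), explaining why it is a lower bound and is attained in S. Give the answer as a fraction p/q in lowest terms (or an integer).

S is finite, so inf(S) = min(S).
Sorted increasing:
-2, 1/3, 12/7, 11
The extremum is -2.
For every x in S, x >= -2. And -2 is in S, so it is attained.
Therefore inf(S) = -2.

-2


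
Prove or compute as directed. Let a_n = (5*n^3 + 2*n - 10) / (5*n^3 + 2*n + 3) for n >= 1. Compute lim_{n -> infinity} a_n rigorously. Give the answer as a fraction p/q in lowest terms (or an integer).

Divide numerator and denominator by n^3, the highest power:
numerator / n^3 = 5 + 2/n^2 - 10/n^3
denominator / n^3 = 5 + 2/n^2 + 3/n^3
As n -> infinity, all terms of the form c/n^k (k >= 1) tend to 0.
So numerator / n^3 -> 5 and denominator / n^3 -> 5.
Therefore lim a_n = 1.

1


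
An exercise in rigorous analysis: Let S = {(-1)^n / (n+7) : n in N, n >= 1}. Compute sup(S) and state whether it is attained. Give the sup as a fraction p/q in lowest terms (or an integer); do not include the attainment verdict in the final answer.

Analysis:
- Values: -1/8, 1/9, -1/10, 1/11, -1/12, ...
- Positive terms (even n): 1/(2+7), 1/(4+7), ... decreasing -> max = 1/9 (n=2).
- Negative terms (odd n): -1/(1+7), -1/(3+7), ... increasing -> min = -1/8 (n=1).
- So sup = 1/9 (attained at n=2); inf = -1/8 (attained at n=1).
Conclusion: sup(S) = 1/9, attained in S.

1/9


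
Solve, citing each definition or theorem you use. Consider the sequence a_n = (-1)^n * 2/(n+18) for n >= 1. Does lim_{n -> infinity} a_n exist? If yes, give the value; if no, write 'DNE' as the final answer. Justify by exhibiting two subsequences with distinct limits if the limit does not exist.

Examine the behaviour of a_n along subsequences.
Even-n subsequence a_{2k} = 2/(2k+18) -> 0. Odd-n subsequence a_{2k+1} = -2/(2k+19) -> 0. Both tend to 0, which suggests the limit is 0; verify directly.
|a_n - 0| = 2/(n+18) < 2/n for every n >= 1.
Given epsilon > 0, choose a positive integer N > 2/epsilon. Then for all n >= N, |a_n| < 2/n <= 2/N < epsilon.
So by the definition of the limit, lim a_n exists and equals 0.

0


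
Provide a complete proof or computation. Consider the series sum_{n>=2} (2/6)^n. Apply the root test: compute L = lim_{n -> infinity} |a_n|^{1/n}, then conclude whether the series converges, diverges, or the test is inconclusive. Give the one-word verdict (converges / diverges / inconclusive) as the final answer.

Let a_n denote the general term. Form |a_n|^(1/n) and simplify:
|a_n|^(1/n) = 1/3
Take the limit as n -> infinity: L = 1/3.
Since L = 1/3 < 1, the root test implies convergence.

converges


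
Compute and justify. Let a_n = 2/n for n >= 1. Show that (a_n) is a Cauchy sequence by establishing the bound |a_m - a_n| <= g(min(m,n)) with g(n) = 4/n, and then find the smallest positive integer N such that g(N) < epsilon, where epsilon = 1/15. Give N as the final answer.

For any m, n >= 1, by the triangle inequality:
|a_m - a_n| = |2/m - 2/n| <= 2*1/m + 2*1/n <= 4/min(m,n).
So g(n) = 4/n bounds the Cauchy difference. Since g(n) -> 0, (a_n) is Cauchy.
Now solve g(N) < 1/15: 4/N < 1/15 <=> N > 4 / (1/15) = 60.
The smallest integer strictly greater than 60 is N = 61.
Check: g(61) = 4/61 = 4/61 < 1/15; g(60) = 1/15 >= 1/15. So N = 61.

61


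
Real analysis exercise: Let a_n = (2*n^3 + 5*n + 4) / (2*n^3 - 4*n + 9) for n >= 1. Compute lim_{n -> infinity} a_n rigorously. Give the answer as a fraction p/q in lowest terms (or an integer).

Divide numerator and denominator by n^3, the highest power:
numerator / n^3 = 2 + 5/n^2 + 4/n^3
denominator / n^3 = 2 - 4/n^2 + 9/n^3
As n -> infinity, all terms of the form c/n^k (k >= 1) tend to 0.
So numerator / n^3 -> 2 and denominator / n^3 -> 2.
Therefore lim a_n = 1.

1


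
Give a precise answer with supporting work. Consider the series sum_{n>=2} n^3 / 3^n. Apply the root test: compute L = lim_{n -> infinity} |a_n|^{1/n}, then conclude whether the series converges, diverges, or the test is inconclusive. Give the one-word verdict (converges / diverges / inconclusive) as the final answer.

Let a_n denote the general term. Form |a_n|^(1/n) and simplify:
|a_n|^(1/n) = n^(3/n)/3
Take the limit as n -> infinity: L = 1/3.
Since L = 1/3 < 1, the root test implies convergence.

converges


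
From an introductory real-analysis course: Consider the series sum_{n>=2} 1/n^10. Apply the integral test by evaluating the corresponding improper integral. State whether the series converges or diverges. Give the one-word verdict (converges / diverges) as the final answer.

Let f(x) = x^(-10). Then f is positive, continuous, and decreasing on [2, infinity), so the integral test applies.
Compute the improper integral int_{2}^infinity f(x) dx:
  antiderivative F(x) = -1/(9*x^9).
  As x -> infinity, F(x) -> 0 (since p = 10 > 1).
  So int = F(infinity) - F(2) = 0 - (-1/4608) = 1/4608.
  Finite, so by the integral test, the series converges.

converges


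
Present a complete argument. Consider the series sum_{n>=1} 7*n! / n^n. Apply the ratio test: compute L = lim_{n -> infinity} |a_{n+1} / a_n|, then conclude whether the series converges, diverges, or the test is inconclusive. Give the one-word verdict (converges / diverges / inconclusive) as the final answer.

Let a_n denote the general term. Form the ratio a_{n+1}/a_n and simplify:
a_{n+1}/a_n = (n/(n + 1))^n
Take the limit as n -> infinity: L = exp(-1).
Since L = exp(-1) < 1, the ratio test implies the series converges.

converges


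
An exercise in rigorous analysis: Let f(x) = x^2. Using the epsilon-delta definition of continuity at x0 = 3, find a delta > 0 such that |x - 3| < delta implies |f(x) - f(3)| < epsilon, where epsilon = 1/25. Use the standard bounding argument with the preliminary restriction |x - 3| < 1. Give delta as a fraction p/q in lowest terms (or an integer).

Factor: |x^2 - (3)^2| = |x - 3| * |x + 3|.
Impose |x - 3| < 1 first. Then |x + 3| = |(x - 3) + 2*(3)| <= |x - 3| + 2*|3| < 1 + 6 = 7.
So |x^2 - (3)^2| < delta * 7.
We need delta * 7 <= 1/25, i.e. delta <= 1/25/7 = 1/175.
Since 1/175 < 1, this is tighter than 1; take delta = 1/175.
So delta = 1/175 works.

1/175


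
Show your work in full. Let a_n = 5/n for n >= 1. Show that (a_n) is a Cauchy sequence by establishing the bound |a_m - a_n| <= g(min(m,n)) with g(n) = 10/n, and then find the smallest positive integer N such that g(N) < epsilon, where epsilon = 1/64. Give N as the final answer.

For any m, n >= 1, by the triangle inequality:
|a_m - a_n| = |5/m - 5/n| <= 5*1/m + 5*1/n <= 10/min(m,n).
So g(n) = 10/n bounds the Cauchy difference. Since g(n) -> 0, (a_n) is Cauchy.
Now solve g(N) < 1/64: 10/N < 1/64 <=> N > 10 / (1/64) = 640.
The smallest integer strictly greater than 640 is N = 641.
Check: g(641) = 10/641 = 10/641 < 1/64; g(640) = 1/64 >= 1/64. So N = 641.

641


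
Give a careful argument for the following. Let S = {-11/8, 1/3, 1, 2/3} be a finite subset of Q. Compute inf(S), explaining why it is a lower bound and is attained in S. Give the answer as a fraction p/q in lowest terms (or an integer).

S is finite, so inf(S) = min(S).
Sorted increasing:
-11/8, 1/3, 2/3, 1
The extremum is -11/8.
For every x in S, x >= -11/8. And -11/8 is in S, so it is attained.
Therefore inf(S) = -11/8.

-11/8


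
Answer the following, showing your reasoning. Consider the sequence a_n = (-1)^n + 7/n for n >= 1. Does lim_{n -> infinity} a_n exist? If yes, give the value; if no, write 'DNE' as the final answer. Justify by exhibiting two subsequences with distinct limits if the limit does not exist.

Examine the behaviour of a_n along subsequences.
a_{2k} = 1 + 7/(2k) -> 1. a_{2k+1} = -1 + 7/(2k+1) -> -1.
Since these two subsequential limits are 1 and -1, distinct, the full sequence cannot converge (a convergent sequence has all subsequences tending to the same limit). So lim a_n does not exist.

DNE


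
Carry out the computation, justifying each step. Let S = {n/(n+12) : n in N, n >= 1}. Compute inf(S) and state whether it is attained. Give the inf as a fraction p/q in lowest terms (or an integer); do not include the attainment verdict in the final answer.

Analysis:
- Values: 1/13, 1/7, 1/5, 1/4, ... strictly increasing.
- Minimum is 1/13 (n=1); inf = 1/13 (attained).
- n/(n+12) = 1 - 12/(n+12) -> 1 from below as n -> infinity, and never equals 1.
- So sup = 1 (not attained).
Conclusion: inf(S) = 1/13, attained in S.

1/13


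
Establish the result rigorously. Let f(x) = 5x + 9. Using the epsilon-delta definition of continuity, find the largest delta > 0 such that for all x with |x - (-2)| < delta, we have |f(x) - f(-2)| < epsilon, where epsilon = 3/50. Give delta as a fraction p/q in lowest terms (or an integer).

We compute f(-2) = 5*(-2) + 9 = -1.
|f(x) - f(-2)| = |5x + 9 - (-1)| = |5(x - (-2))| = 5|x - (-2)|.
We need 5|x - (-2)| < 3/50, i.e. |x - (-2)| < 3/50 / 5 = 3/250.
So any delta <= 3/250 works. Conversely, if delta > 3/250, then x = -2 + 3/250 satisfies |x - (-2)| = 3/250 < delta but |f(x) - f(-2)| = 5 * 3/250 = 3/50, which is not < 3/50; so no larger delta works.
Hence the largest such delta is 3/250.

3/250


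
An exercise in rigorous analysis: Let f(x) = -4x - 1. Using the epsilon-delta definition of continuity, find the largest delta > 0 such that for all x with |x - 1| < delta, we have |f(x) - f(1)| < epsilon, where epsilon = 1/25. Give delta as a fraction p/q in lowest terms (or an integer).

We compute f(1) = -4*(1) - 1 = -5.
|f(x) - f(1)| = |-4x - 1 - (-5)| = |-4(x - 1)| = 4|x - 1|.
We need 4|x - 1| < 1/25, i.e. |x - 1| < 1/25 / 4 = 1/100.
So any delta <= 1/100 works. Conversely, if delta > 1/100, then x = 1 + 1/100 satisfies |x - 1| = 1/100 < delta but |f(x) - f(1)| = 4 * 1/100 = 1/25, which is not < 1/25; so no larger delta works.
Hence the largest such delta is 1/100.

1/100


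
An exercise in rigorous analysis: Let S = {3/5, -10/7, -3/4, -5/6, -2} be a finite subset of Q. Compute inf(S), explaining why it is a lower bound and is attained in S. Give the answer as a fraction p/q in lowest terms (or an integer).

S is finite, so inf(S) = min(S).
Sorted increasing:
-2, -10/7, -5/6, -3/4, 3/5
The extremum is -2.
For every x in S, x >= -2. And -2 is in S, so it is attained.
Therefore inf(S) = -2.

-2


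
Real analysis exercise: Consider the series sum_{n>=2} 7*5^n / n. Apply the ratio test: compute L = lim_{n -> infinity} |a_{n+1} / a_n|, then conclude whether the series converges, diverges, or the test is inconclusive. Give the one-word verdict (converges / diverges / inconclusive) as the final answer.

Let a_n denote the general term. Form the ratio a_{n+1}/a_n and simplify:
a_{n+1}/a_n = 5*n/(n + 1)
Take the limit as n -> infinity: L = 5.
Since L = 5 > 1 (or L = infinity), the ratio test implies the series diverges.

diverges


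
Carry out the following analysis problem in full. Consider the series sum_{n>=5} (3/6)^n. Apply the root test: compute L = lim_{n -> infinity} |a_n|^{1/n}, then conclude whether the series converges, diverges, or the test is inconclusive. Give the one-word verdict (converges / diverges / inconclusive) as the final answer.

Let a_n denote the general term. Form |a_n|^(1/n) and simplify:
|a_n|^(1/n) = 1/2
Take the limit as n -> infinity: L = 1/2.
Since L = 1/2 < 1, the root test implies convergence.

converges


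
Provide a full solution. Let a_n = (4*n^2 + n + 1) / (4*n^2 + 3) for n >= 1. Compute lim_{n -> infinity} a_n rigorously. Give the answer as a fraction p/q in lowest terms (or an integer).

Divide numerator and denominator by n^2, the highest power:
numerator / n^2 = 4 + 1/n + n^(-2)
denominator / n^2 = 4 + 3/n^2
As n -> infinity, all terms of the form c/n^k (k >= 1) tend to 0.
So numerator / n^2 -> 4 and denominator / n^2 -> 4.
Therefore lim a_n = 1.

1


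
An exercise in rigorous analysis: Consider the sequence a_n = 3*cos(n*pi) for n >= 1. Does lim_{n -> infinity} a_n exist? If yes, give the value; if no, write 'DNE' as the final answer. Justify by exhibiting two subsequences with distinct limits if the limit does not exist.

Examine the behaviour of a_n along subsequences.
cos(n*pi) = (-1)^n, so a_n = 3*(-1)^n. a_{2k} = 3 -> 3. a_{2k+1} = -3 -> -3.
Since these two subsequential limits are 3 and -3, distinct, the full sequence cannot converge (a convergent sequence has all subsequences tending to the same limit). So lim a_n does not exist.

DNE


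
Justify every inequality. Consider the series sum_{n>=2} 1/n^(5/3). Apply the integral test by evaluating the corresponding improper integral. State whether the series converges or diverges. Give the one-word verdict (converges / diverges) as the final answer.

Let f(x) = x^(-5/3). Then f is positive, continuous, and decreasing on [2, infinity), so the integral test applies.
Compute the improper integral int_{2}^infinity f(x) dx:
  antiderivative F(x) = -3/(2*x^(2/3)).
  As x -> infinity, F(x) -> 0 (since p = 5/3 > 1).
  So int = F(infinity) - F(2) = 0 - (-3*2^(1/3)/4) = 3*2^(1/3)/4.
  Finite, so by the integral test, the series converges.

converges


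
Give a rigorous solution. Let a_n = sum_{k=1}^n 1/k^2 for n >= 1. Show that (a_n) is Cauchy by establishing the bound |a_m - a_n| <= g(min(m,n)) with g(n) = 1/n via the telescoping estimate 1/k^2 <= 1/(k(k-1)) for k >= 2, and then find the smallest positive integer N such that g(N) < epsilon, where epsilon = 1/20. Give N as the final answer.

For m > n >= 1: |a_m - a_n| = sum_{k=n+1}^m 1/k^2.
Use 1/k^2 <= 1/(k(k-1)) = 1/(k-1) - 1/k for k >= 2:
sum_{k=n+1}^m 1/k^2 <= sum_{k=n+1}^m (1/(k-1) - 1/k) = 1/n - 1/m <= 1/n.
By symmetry the same bound holds with n,m swapped, so |a_m - a_n| <= 1/min(m,n) = g(min(m,n)). Since g(n) -> 0, (a_n) is Cauchy.
Now solve g(N) < 1/20: 1/N < 1/20 <=> N > 1/(1/20) = 20.
The smallest integer strictly greater than 20 is N = 21.
Check: g(21) = 1/21 < 1/20; g(20) = 1/20 >= 1/20. So N = 21.

21


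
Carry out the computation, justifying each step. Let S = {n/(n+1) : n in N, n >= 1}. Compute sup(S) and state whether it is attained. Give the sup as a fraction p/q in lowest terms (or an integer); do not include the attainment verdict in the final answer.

Analysis:
- Values: 1/2, 2/3, 3/4, 4/5, ... strictly increasing.
- Minimum is 1/2 (n=1); inf = 1/2 (attained).
- n/(n+1) = 1 - 1/(n+1) -> 1 from below as n -> infinity, and never equals 1.
- So sup = 1 (not attained).
Conclusion: sup(S) = 1, not attained in S.

1


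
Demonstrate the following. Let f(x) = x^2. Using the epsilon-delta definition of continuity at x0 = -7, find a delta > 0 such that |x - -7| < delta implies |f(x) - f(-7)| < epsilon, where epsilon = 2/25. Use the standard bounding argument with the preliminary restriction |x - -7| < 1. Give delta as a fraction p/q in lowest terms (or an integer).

Factor: |x^2 - (-7)^2| = |x - -7| * |x + -7|.
Impose |x - -7| < 1 first. Then |x + -7| = |(x - -7) + 2*(-7)| <= |x - -7| + 2*|-7| < 1 + 14 = 15.
So |x^2 - (-7)^2| < delta * 15.
We need delta * 15 <= 2/25, i.e. delta <= 2/25/15 = 2/375.
Since 2/375 < 1, this is tighter than 1; take delta = 2/375.
So delta = 2/375 works.

2/375


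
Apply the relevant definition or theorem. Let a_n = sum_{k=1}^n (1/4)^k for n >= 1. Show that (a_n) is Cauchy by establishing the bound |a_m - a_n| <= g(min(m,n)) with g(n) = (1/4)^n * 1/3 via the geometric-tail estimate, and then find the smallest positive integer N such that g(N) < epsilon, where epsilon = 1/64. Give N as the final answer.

For m > n >= 1: |a_m - a_n| = sum_{k=n+1}^m (1/4)^k < sum_{k=n+1}^infinity (1/4)^k = (1/4)^(n+1) / (1 - 1/4) = (1/4)^n * (1/4) * (4/3) = (1/4)^n * 1/3.
So g(n) = (1/4)^n / 3. Since g(n) -> 0, (a_n) is Cauchy.
Now solve g(N) < 1/64: (1/4)^N / 3 < 1/64 <=> 4^N > 1 / (3 * 1/64) = 64/3.
Check powers of 4: 4^2 = 16 <= 64/3, 4^3 = 64 > 64/3.
So the smallest such N is 3. Check: g(3) = 1/(3 * 64) = 1/192 < 1/64.

3


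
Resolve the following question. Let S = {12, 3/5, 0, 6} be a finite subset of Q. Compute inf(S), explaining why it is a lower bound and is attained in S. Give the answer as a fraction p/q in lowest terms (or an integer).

S is finite, so inf(S) = min(S).
Sorted increasing:
0, 3/5, 6, 12
The extremum is 0.
For every x in S, x >= 0. And 0 is in S, so it is attained.
Therefore inf(S) = 0.

0


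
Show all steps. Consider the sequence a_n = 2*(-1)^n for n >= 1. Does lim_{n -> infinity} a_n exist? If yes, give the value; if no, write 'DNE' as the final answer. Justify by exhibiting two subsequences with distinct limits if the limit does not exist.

Examine the behaviour of a_n along subsequences.
Even-n subsequence a_{2k} = 2 -> 2. Odd-n subsequence a_{2k+1} = -2 -> -2.
Since these two subsequential limits are 2 and -2, distinct, the full sequence cannot converge (a convergent sequence has all subsequences tending to the same limit). So lim a_n does not exist.

DNE


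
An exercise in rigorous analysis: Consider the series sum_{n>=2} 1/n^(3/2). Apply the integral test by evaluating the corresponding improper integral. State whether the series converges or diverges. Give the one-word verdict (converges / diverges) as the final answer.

Let f(x) = x^(-3/2). Then f is positive, continuous, and decreasing on [2, infinity), so the integral test applies.
Compute the improper integral int_{2}^infinity f(x) dx:
  antiderivative F(x) = -2/sqrt(x).
  As x -> infinity, F(x) -> 0 (since p = 3/2 > 1).
  So int = F(infinity) - F(2) = 0 - (-sqrt(2)) = sqrt(2).
  Finite, so by the integral test, the series converges.

converges


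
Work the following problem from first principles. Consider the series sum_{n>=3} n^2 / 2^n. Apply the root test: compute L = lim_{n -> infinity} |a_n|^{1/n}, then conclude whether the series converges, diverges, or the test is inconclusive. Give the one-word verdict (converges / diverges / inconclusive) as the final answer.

Let a_n denote the general term. Form |a_n|^(1/n) and simplify:
|a_n|^(1/n) = n^(2/n)/2
Take the limit as n -> infinity: L = 1/2.
Since L = 1/2 < 1, the root test implies convergence.

converges


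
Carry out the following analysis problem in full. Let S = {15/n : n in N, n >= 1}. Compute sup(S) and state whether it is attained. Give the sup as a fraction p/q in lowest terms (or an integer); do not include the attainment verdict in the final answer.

Analysis:
- Values: 15, 15/2, 5, 15/4, ... strictly decreasing.
- The maximum is 15 (n=1); sup = 15 (attained).
- The set is bounded below by 0; 15/n -> 0 so 0 is the greatest lower bound.
- 0 is not in the set, so inf = 0 is not attained.
Conclusion: sup(S) = 15, attained in S.

15


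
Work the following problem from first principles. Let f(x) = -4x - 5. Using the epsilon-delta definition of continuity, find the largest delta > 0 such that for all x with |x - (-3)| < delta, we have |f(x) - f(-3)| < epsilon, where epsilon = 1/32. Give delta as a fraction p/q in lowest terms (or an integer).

We compute f(-3) = -4*(-3) - 5 = 7.
|f(x) - f(-3)| = |-4x - 5 - (7)| = |-4(x - (-3))| = 4|x - (-3)|.
We need 4|x - (-3)| < 1/32, i.e. |x - (-3)| < 1/32 / 4 = 1/128.
So any delta <= 1/128 works. Conversely, if delta > 1/128, then x = -3 + 1/128 satisfies |x - (-3)| = 1/128 < delta but |f(x) - f(-3)| = 4 * 1/128 = 1/32, which is not < 1/32; so no larger delta works.
Hence the largest such delta is 1/128.

1/128


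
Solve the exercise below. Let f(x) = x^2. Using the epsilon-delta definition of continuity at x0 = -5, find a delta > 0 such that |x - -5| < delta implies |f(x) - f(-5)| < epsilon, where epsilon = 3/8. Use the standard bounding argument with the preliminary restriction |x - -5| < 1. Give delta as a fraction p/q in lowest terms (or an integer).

Factor: |x^2 - (-5)^2| = |x - -5| * |x + -5|.
Impose |x - -5| < 1 first. Then |x + -5| = |(x - -5) + 2*(-5)| <= |x - -5| + 2*|-5| < 1 + 10 = 11.
So |x^2 - (-5)^2| < delta * 11.
We need delta * 11 <= 3/8, i.e. delta <= 3/8/11 = 3/88.
Since 3/88 < 1, this is tighter than 1; take delta = 3/88.
So delta = 3/88 works.

3/88


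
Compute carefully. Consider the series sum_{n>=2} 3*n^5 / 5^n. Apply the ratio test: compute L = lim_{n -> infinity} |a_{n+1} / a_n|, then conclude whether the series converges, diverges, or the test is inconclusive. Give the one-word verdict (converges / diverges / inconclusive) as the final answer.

Let a_n denote the general term. Form the ratio a_{n+1}/a_n and simplify:
a_{n+1}/a_n = (n + 1)^5/(5*n^5)
Take the limit as n -> infinity: L = 1/5.
Since L = 1/5 < 1, the ratio test implies the series converges.

converges
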